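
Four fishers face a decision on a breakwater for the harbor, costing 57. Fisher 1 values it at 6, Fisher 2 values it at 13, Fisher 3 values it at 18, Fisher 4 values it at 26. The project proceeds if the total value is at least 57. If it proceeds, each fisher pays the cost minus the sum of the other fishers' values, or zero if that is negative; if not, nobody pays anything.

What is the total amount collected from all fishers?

Total value 63 ≥ cost 57, so it is built.
Fisher 1: others sum to 57; max(0, 57 - 57) = 0.
Fisher 2: others sum to 50; max(0, 57 - 50) = 7.
Fisher 3: others sum to 45; max(0, 57 - 45) = 12.
Fisher 4: others sum to 37; max(0, 57 - 37) = 20.
Total collected = 0 + 7 + 12 + 20 = 39.

39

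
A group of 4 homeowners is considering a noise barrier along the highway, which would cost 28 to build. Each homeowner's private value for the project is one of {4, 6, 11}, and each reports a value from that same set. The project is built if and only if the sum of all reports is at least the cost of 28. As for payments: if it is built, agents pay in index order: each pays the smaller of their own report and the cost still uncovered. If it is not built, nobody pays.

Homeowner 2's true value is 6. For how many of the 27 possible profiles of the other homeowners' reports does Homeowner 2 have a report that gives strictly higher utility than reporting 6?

7

Others report (4, 11, 11): truth gives 0; report 4 gives 2 > 0. Violating.
Others report (6, 11, 11): truth gives 0; report 4 gives 2 > 0. Violating.
Others report (11, 4, 11): truth gives 0; report 4 gives 2 > 0. Violating.
Others report (11, 6, 11): truth gives 0; report 4 gives 2 > 0. Violating.
Others report (4, 4, 4): truth gives 0; no alternative beats it.
Others report (4, 4, 6): truth gives 0; no alternative beats it.
(Checking all 27 profiles: 7 have a profitable deviation, 20 do not.)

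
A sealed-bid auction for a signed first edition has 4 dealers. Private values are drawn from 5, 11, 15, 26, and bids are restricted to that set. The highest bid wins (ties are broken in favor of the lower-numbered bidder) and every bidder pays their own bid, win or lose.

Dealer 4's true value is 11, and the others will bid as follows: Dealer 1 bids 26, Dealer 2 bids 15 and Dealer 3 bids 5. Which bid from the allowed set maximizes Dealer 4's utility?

5

Bid 5: loses but pays 5, utility -5.
Bid 11: loses but pays 11, utility -11.
Bid 15: loses but pays 15, utility -15.
Bid 26: loses but pays 26, utility -26.
The best choice is 5 with utility -5.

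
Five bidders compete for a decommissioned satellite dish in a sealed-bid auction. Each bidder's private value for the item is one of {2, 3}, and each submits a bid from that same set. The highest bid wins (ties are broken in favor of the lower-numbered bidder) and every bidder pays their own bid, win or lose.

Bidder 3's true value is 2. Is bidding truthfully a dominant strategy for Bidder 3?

No

Consider the case where Bidder 1 bids 2, Bidder 2 bids 2, Bidder 4 bids 2 and Bidder 5 bids 2.
Truthful bid 2: loses but pays 2, utility -2.
Bid 3 instead: wins, pays 3, utility 2 - 3 = -1.
Since -1 > -2, bidding 3 is strictly better here, so truthful bidding is not dominant.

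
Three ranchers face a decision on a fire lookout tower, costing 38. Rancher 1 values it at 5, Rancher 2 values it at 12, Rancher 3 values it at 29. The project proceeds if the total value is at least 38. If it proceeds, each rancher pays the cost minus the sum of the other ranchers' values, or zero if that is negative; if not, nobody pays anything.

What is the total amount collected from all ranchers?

Total value 46 ≥ cost 38, so it is built.
Rancher 1: others sum to 41; max(0, 38 - 41) = 0.
Rancher 2: others sum to 34; max(0, 38 - 34) = 4.
Rancher 3: others sum to 17; max(0, 38 - 17) = 21.
Total collected = 0 + 4 + 21 = 25.

25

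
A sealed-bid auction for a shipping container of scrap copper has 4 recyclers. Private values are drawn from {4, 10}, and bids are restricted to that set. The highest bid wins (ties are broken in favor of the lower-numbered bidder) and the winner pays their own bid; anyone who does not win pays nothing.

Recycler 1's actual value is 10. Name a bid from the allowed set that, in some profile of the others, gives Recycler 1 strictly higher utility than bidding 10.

Suppose Recycler 2 bids 4, Recycler 3 bids 4 and Recycler 4 bids 4.
Bid 10: wins, pays 10, utility 10 - 10 = 0.
Bid 4: wins, pays 4, utility 10 - 4 = 6.
So bidding 4 beats truth here (6 > 0).

4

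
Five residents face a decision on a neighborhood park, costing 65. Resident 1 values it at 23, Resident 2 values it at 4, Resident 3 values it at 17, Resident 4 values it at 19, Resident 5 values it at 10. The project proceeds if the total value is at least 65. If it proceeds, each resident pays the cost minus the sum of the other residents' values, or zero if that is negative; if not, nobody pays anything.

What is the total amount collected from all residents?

37

Total value 73 ≥ cost 65, so it is built.
Resident 1: others sum to 50; max(0, 65 - 50) = 15.
Resident 2: others sum to 69; max(0, 65 - 69) = 0.
Resident 3: others sum to 56; max(0, 65 - 56) = 9.
Resident 4: others sum to 54; max(0, 65 - 54) = 11.
Resident 5: others sum to 63; max(0, 65 - 63) = 2.
Total collected = 15 + 0 + 9 + 11 + 2 = 37.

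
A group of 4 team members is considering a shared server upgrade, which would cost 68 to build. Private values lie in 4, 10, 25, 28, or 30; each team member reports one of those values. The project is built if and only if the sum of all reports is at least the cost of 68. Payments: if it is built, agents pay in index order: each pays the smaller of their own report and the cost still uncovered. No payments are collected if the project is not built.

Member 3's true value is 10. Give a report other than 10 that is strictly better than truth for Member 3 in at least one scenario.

4

Suppose Member 1 reports 4, Member 2 reports 30 and Member 4 reports 30.
Report 10: project built, pays 10, utility 10 - 10 = 0.
Report 4: project built, pays 4, utility 10 - 4 = 6.
So reporting 4 beats truth here (6 > 0).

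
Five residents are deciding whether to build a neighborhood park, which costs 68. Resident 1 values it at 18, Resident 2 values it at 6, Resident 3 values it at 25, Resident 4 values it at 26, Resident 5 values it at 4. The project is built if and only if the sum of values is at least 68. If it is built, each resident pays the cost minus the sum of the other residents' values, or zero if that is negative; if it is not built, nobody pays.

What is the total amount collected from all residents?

36

Total value 79 ≥ cost 68, so it is built.
Resident 1: others sum to 61; max(0, 68 - 61) = 7.
Resident 2: others sum to 73; max(0, 68 - 73) = 0.
Resident 3: others sum to 54; max(0, 68 - 54) = 14.
Resident 4: others sum to 53; max(0, 68 - 53) = 15.
Resident 5: others sum to 75; max(0, 68 - 75) = 0.
Total collected = 7 + 0 + 14 + 15 + 0 = 36.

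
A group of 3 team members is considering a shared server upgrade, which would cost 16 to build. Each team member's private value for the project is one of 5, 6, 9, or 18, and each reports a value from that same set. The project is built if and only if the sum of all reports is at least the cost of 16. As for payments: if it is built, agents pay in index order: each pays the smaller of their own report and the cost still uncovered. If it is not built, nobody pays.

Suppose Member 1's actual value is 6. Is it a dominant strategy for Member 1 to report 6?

Consider the case where Member 2 reports 5 and Member 3 reports 6.
Truthful report 6: project built, pays 6, utility 6 - 6 = 0.
Report 5 instead: project built, pays 5, utility 6 - 5 = 1.
Since 1 > 0, reporting 5 is strictly better here, so truthful reporting is not dominant.

No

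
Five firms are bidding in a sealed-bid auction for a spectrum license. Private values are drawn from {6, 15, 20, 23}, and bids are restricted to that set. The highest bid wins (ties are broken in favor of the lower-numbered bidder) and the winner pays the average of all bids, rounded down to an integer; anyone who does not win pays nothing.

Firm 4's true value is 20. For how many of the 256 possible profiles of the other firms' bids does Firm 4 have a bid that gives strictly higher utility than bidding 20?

81

Others bid (6, 6, 6, 6): truth gives 12; bid 15 gives 13 > 12. Violating.
Others bid (6, 6, 6, 15): truth gives 10; bid 15 gives 11 > 10. Violating.
Others bid (6, 6, 6, 23): truth gives 0; bid 23 gives 8 > 0. Violating.
Others bid (6, 6, 15, 23): truth gives 0; bid 23 gives 6 > 0. Violating.
Others bid (6, 6, 6, 20): truth gives 9; no alternative beats it.
Others bid (6, 6, 15, 6): truth gives 10; no alternative beats it.
(Checking all 256 profiles: 81 have a profitable deviation, 175 do not.)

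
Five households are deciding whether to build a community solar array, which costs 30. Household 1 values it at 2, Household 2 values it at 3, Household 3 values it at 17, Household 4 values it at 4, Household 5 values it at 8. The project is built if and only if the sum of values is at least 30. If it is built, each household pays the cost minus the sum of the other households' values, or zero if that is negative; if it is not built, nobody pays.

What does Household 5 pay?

4

Total value 34 ≥ cost 30, so the project is built.
The other households' values sum to 26.
Cost minus that sum is 30 - 26 = 4.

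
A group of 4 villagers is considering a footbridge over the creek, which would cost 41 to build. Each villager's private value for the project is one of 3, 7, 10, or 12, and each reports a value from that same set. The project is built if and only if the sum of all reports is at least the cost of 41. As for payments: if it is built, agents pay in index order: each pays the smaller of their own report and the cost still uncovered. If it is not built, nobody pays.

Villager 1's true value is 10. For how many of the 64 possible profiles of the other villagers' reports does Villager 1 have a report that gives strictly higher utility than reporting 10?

Others report (10, 12, 12): truth gives 0; report 7 gives 3 > 0. Violating.
Others report (12, 10, 12): truth gives 0; report 7 gives 3 > 0. Violating.
Others report (12, 12, 10): truth gives 0; report 7 gives 3 > 0. Violating.
Others report (12, 12, 12): truth gives 0; report 7 gives 3 > 0. Violating.
Others report (3, 3, 3): truth gives 0; no alternative beats it.
Others report (3, 3, 7): truth gives 0; no alternative beats it.
(Checking all 64 profiles: 4 have a profitable deviation, 60 do not.)

4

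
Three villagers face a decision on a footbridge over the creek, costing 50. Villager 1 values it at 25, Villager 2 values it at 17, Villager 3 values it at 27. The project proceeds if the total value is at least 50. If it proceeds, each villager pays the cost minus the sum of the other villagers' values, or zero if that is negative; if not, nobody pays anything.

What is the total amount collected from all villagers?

Total value 69 ≥ cost 50, so it is built.
Villager 1: others sum to 44; max(0, 50 - 44) = 6.
Villager 2: others sum to 52; max(0, 50 - 52) = 0.
Villager 3: others sum to 42; max(0, 50 - 42) = 8.
Total collected = 6 + 0 + 8 = 14.

14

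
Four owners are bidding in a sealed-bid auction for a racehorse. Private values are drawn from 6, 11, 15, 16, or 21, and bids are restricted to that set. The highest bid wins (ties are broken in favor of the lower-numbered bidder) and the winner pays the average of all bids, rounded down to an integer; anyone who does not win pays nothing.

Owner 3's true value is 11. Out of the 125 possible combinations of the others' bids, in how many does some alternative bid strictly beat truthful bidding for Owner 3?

8

Others bid (6, 6, 15): truth gives 0; bid 15 gives 1 > 0. Violating.
Others bid (6, 11, 6): truth gives 0; bid 15 gives 2 > 0. Violating.
Others bid (6, 11, 11): truth gives 0; bid 15 gives 1 > 0. Violating.
Others bid (6, 15, 6): truth gives 0; bid 16 gives 1 > 0. Violating.
Others bid (6, 6, 6): truth gives 4; no alternative beats it.
Others bid (6, 6, 11): truth gives 3; no alternative beats it.
(Checking all 125 profiles: 8 have a profitable deviation, 117 do not.)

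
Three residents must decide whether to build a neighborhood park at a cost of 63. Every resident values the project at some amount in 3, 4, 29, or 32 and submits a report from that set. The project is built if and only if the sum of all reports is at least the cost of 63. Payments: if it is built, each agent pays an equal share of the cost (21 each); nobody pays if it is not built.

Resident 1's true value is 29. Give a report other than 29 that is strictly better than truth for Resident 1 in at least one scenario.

32

Suppose Resident 2 reports 3 and Resident 3 reports 29.
Report 29: project not built, utility 0.
Report 32: project built, pays 21, utility 29 - 21 = 8.
So reporting 32 beats truth here (8 > 0).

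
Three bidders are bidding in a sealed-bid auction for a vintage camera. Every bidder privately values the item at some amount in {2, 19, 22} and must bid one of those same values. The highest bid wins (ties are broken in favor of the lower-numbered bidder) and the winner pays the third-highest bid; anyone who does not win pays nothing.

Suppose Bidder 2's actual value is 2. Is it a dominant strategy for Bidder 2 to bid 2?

Yes

Check each profile of the others' bids and compare truth against every alternative bid.
Others bid (2, 2): truth gives 0, best alternative gives 0.
Others bid (2, 19): truth gives 0, best alternative gives 0.
Others bid (2, 22): truth gives 0, best alternative gives 0.
Others bid (19, 2): truth gives 0, best alternative gives 0.
Others bid (19, 19): truth gives 0, best alternative gives 0.
Others bid (19, 22): truth gives 0, best alternative gives 0.
(Remaining 3 profiles checked similarly; truth is weakly best in each.)
In every case the truthful bid is at least as good as any alternative, so it is a dominant strategy.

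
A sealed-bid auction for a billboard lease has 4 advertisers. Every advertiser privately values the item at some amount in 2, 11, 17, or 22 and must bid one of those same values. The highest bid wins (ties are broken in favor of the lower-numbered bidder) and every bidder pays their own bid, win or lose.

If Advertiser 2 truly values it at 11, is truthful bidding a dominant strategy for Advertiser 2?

No

Consider the case where Advertiser 1 bids 2, Advertiser 3 bids 2 and Advertiser 4 bids 17.
Truthful bid 11: loses but pays 11, utility -11.
Bid 2 instead: loses but pays 2, utility -2.
Since -2 > -11, bidding 2 is strictly better here, so truthful bidding is not dominant.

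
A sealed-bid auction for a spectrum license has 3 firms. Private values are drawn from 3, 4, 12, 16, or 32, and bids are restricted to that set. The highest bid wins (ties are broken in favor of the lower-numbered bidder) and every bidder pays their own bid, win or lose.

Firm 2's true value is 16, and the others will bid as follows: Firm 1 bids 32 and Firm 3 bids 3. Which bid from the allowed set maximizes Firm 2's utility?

Bid 3: loses but pays 3, utility -3.
Bid 4: loses but pays 4, utility -4.
Bid 12: loses but pays 12, utility -12.
Bid 16: loses but pays 16, utility -16.
Bid 32: loses but pays 32, utility -32.
The best choice is 3 with utility -3.

3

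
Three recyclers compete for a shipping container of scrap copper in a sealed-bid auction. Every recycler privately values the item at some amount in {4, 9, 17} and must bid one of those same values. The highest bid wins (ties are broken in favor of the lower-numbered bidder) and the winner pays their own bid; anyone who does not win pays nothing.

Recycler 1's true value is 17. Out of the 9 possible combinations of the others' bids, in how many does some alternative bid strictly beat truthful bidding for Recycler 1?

4

Others bid (4, 4): truth gives 0; bid 4 gives 13 > 0. Violating.
Others bid (4, 9): truth gives 0; bid 9 gives 8 > 0. Violating.
Others bid (9, 4): truth gives 0; bid 9 gives 8 > 0. Violating.
Others bid (9, 9): truth gives 0; bid 9 gives 8 > 0. Violating.
Others bid (4, 17): truth gives 0; no alternative beats it.
Others bid (9, 17): truth gives 0; no alternative beats it.
(Checking all 9 profiles: 4 have a profitable deviation, 5 do not.)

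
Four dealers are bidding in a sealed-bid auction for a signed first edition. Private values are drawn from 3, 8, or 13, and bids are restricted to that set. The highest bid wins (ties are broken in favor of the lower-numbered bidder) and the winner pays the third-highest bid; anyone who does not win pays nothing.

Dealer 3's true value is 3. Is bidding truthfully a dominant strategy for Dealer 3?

Yes

Check each profile of the others' bids and compare truth against every alternative bid.
Others bid (3, 3, 3): truth gives 0, best alternative gives 0.
Others bid (3, 3, 8): truth gives 0, best alternative gives 0.
Others bid (3, 3, 13): truth gives 0, best alternative gives 0.
Others bid (3, 8, 3): truth gives 0, best alternative gives 0.
Others bid (3, 8, 8): truth gives 0, best alternative gives 0.
Others bid (3, 8, 13): truth gives 0, best alternative gives 0.
(Remaining 21 profiles checked similarly; truth is weakly best in each.)
In every case the truthful bid is at least as good as any alternative, so it is a dominant strategy.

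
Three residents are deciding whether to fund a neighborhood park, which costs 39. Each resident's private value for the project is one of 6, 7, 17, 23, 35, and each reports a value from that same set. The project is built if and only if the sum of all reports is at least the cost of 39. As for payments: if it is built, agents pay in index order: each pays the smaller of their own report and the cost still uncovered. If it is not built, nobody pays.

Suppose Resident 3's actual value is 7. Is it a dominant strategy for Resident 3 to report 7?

Check each profile of the others' reports and compare truth against every alternative report.
Others report (6, 35): truth gives 7, best alternative gives 7.
Others report (7, 35): truth gives 7, best alternative gives 7.
Others report (17, 23): truth gives 7, best alternative gives 7.
Others report (17, 35): truth gives 7, best alternative gives 7.
Others report (23, 17): truth gives 7, best alternative gives 7.
Others report (23, 23): truth gives 7, best alternative gives 7.
(Remaining 19 profiles checked similarly; truth is weakly best in each.)
In every case the truthful report is at least as good as any alternative, so it is a dominant strategy.

Yes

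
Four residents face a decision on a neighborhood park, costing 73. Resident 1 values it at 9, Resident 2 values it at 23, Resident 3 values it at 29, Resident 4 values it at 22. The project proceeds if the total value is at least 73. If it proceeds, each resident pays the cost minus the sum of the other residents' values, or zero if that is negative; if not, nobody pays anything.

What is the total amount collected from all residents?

44

Total value 83 ≥ cost 73, so it is built.
Resident 1: others sum to 74; max(0, 73 - 74) = 0.
Resident 2: others sum to 60; max(0, 73 - 60) = 13.
Resident 3: others sum to 54; max(0, 73 - 54) = 19.
Resident 4: others sum to 61; max(0, 73 - 61) = 12.
Total collected = 0 + 13 + 19 + 12 = 44.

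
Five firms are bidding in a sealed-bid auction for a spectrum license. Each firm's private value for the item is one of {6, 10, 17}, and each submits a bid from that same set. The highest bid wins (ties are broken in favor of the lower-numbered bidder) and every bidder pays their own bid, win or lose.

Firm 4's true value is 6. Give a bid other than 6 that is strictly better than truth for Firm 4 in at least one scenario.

Suppose Firm 1 bids 6, Firm 2 bids 6, Firm 3 bids 6 and Firm 5 bids 6.
Bid 6: loses but pays 6, utility -6.
Bid 10: wins, pays 10, utility 6 - 10 = -4.
So bidding 10 beats truth here (-4 > -6).

10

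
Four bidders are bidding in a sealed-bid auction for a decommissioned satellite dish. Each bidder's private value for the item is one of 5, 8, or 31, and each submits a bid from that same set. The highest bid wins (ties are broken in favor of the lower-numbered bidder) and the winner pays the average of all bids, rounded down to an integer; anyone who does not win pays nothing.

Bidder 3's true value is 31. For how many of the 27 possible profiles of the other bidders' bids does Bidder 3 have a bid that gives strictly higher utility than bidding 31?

2

Others bid (5, 5, 5): truth gives 20; bid 8 gives 26 > 20. Violating.
Others bid (5, 5, 8): truth gives 19; bid 8 gives 25 > 19. Violating.
Others bid (5, 5, 31): truth gives 13; no alternative beats it.
Others bid (5, 8, 5): truth gives 19; no alternative beats it.
(Checking all 27 profiles: 2 have a profitable deviation, 25 do not.)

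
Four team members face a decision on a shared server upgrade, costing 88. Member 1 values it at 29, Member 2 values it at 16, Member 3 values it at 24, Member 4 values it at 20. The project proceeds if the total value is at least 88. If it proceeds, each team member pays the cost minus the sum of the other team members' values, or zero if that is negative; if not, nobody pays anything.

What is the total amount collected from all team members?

85

Total value 89 ≥ cost 88, so it is built.
Member 1: others sum to 60; max(0, 88 - 60) = 28.
Member 2: others sum to 73; max(0, 88 - 73) = 15.
Member 3: others sum to 65; max(0, 88 - 65) = 23.
Member 4: others sum to 69; max(0, 88 - 69) = 19.
Total collected = 28 + 15 + 23 + 19 = 85.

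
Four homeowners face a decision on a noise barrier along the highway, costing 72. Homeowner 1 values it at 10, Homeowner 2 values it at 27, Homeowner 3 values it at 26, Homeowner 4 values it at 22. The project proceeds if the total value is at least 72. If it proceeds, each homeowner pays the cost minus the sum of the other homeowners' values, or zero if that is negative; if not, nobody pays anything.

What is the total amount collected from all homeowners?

36

Total value 85 ≥ cost 72, so it is built.
Homeowner 1: others sum to 75; max(0, 72 - 75) = 0.
Homeowner 2: others sum to 58; max(0, 72 - 58) = 14.
Homeowner 3: others sum to 59; max(0, 72 - 59) = 13.
Homeowner 4: others sum to 63; max(0, 72 - 63) = 9.
Total collected = 0 + 14 + 13 + 9 = 36.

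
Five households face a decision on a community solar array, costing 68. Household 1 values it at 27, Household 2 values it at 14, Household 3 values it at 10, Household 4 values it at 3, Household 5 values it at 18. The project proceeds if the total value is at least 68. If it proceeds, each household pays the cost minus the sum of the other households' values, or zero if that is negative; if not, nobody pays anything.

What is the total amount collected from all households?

53

Total value 72 ≥ cost 68, so it is built.
Household 1: others sum to 45; max(0, 68 - 45) = 23.
Household 2: others sum to 58; max(0, 68 - 58) = 10.
Household 3: others sum to 62; max(0, 68 - 62) = 6.
Household 4: others sum to 69; max(0, 68 - 69) = 0.
Household 5: others sum to 54; max(0, 68 - 54) = 14.
Total collected = 23 + 10 + 6 + 0 + 14 = 53.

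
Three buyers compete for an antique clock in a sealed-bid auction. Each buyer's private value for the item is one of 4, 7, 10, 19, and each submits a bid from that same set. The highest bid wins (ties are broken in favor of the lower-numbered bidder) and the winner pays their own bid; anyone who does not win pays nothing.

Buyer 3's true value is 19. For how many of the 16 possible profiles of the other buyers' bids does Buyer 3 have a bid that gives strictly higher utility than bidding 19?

4

Others bid (4, 4): truth gives 0; bid 7 gives 12 > 0. Violating.
Others bid (4, 7): truth gives 0; bid 10 gives 9 > 0. Violating.
Others bid (7, 4): truth gives 0; bid 10 gives 9 > 0. Violating.
Others bid (7, 7): truth gives 0; bid 10 gives 9 > 0. Violating.
Others bid (4, 10): truth gives 0; no alternative beats it.
Others bid (4, 19): truth gives 0; no alternative beats it.
(Checking all 16 profiles: 4 have a profitable deviation, 12 do not.)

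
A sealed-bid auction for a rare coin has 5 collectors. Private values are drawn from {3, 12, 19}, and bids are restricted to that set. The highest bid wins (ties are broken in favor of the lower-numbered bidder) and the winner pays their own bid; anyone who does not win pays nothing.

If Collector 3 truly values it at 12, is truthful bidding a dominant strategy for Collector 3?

Check each profile of the others' bids and compare truth against every alternative bid.
Others bid (3, 3, 3, 3): truth gives 0, best alternative gives 0.
Others bid (3, 3, 3, 12): truth gives 0, best alternative gives 0.
Others bid (3, 3, 3, 19): truth gives 0, best alternative gives 0.
Others bid (3, 3, 12, 3): truth gives 0, best alternative gives 0.
Others bid (3, 3, 12, 12): truth gives 0, best alternative gives 0.
Others bid (3, 3, 12, 19): truth gives 0, best alternative gives 0.
(Remaining 75 profiles checked similarly; truth is weakly best in each.)
In every case the truthful bid is at least as good as any alternative, so it is a dominant strategy.

Yes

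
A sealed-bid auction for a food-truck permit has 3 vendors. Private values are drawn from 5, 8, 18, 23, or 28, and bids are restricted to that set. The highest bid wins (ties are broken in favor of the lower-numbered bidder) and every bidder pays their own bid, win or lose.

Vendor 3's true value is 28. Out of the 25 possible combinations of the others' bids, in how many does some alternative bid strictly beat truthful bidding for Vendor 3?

Others bid (5, 5): truth gives 0; bid 8 gives 20 > 0. Violating.
Others bid (5, 8): truth gives 0; bid 18 gives 10 > 0. Violating.
Others bid (5, 18): truth gives 0; bid 23 gives 5 > 0. Violating.
Others bid (5, 28): truth gives -28; bid 5 gives -5 > -28. Violating.
Others bid (5, 23): truth gives 0; no alternative beats it.
Others bid (8, 23): truth gives 0; no alternative beats it.
(Checking all 25 profiles: 18 have a profitable deviation, 7 do not.)

18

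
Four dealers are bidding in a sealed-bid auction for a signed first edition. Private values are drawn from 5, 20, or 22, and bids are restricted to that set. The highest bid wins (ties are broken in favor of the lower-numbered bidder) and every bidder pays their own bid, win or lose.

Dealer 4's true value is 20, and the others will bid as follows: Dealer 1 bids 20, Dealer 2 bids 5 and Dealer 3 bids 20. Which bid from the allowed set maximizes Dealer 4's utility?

Bid 5: loses but pays 5, utility -5.
Bid 20: loses but pays 20, utility -20.
Bid 22: wins, pays 22, utility 20 - 22 = -2.
The best choice is 22 with utility -2.

22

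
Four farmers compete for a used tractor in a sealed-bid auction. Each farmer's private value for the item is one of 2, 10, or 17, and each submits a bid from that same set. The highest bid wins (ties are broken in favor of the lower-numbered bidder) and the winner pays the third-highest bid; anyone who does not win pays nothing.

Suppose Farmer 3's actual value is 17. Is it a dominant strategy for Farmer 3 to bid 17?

Yes

Check each profile of the others' bids and compare truth against every alternative bid.
Others bid (2, 2, 17): truth gives 15, best alternative gives 0.
Others bid (2, 10, 2): truth gives 15, best alternative gives 0.
Others bid (10, 2, 2): truth gives 15, best alternative gives 0.
Others bid (2, 10, 10): truth gives 7, best alternative gives 0.
Others bid (2, 10, 17): truth gives 7, best alternative gives 0.
Others bid (10, 2, 10): truth gives 7, best alternative gives 0.
(Remaining 21 profiles checked similarly; truth is weakly best in each.)
In every case the truthful bid is at least as good as any alternative, so it is a dominant strategy.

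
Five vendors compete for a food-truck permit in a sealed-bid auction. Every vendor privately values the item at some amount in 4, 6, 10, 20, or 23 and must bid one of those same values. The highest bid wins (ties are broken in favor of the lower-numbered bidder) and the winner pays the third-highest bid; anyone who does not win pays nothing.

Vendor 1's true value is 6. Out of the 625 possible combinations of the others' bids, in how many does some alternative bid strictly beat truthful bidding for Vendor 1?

12

Others bid (4, 4, 4, 10): truth gives 0; bid 10 gives 2 > 0. Violating.
Others bid (4, 4, 4, 20): truth gives 0; bid 20 gives 2 > 0. Violating.
Others bid (4, 4, 4, 23): truth gives 0; bid 23 gives 2 > 0. Violating.
Others bid (4, 4, 10, 4): truth gives 0; bid 10 gives 2 > 0. Violating.
Others bid (4, 4, 4, 4): truth gives 2; no alternative beats it.
Others bid (4, 4, 4, 6): truth gives 2; no alternative beats it.
(Checking all 625 profiles: 12 have a profitable deviation, 613 do not.)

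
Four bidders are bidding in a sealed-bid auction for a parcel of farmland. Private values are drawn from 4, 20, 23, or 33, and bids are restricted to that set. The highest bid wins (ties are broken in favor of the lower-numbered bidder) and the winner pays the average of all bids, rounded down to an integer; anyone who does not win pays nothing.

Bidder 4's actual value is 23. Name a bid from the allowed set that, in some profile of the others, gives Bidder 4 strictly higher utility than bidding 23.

Suppose Bidder 1 bids 4, Bidder 2 bids 4 and Bidder 3 bids 23.
Bid 23: loses, pays 0, utility 0.
Bid 33: wins, pays 16, utility 23 - 16 = 7.
So bidding 33 beats truth here (7 > 0).

33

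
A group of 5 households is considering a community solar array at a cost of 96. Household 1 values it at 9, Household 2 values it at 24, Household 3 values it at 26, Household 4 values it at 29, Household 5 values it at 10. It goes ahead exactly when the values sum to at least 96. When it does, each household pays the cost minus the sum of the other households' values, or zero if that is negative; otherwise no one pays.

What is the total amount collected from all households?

Total value 98 ≥ cost 96, so it is built.
Household 1: others sum to 89; max(0, 96 - 89) = 7.
Household 2: others sum to 74; max(0, 96 - 74) = 22.
Household 3: others sum to 72; max(0, 96 - 72) = 24.
Household 4: others sum to 69; max(0, 96 - 69) = 27.
Household 5: others sum to 88; max(0, 96 - 88) = 8.
Total collected = 7 + 22 + 24 + 27 + 8 = 88.

88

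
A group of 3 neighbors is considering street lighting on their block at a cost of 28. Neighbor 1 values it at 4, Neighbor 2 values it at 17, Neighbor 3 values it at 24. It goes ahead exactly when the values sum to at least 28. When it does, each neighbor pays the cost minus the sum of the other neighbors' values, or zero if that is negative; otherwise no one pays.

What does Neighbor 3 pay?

Total value 45 ≥ cost 28, so the project is built.
The other neighbors' values sum to 21.
Cost minus that sum is 28 - 21 = 7.

7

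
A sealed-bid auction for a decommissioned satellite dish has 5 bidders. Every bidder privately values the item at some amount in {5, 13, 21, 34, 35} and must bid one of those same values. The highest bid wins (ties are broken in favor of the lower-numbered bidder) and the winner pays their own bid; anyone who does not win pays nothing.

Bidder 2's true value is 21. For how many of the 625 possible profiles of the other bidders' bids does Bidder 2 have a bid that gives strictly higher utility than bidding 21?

Others bid (5, 5, 5, 5): truth gives 0; bid 13 gives 8 > 0. Violating.
Others bid (5, 5, 5, 13): truth gives 0; bid 13 gives 8 > 0. Violating.
Others bid (5, 5, 13, 5): truth gives 0; bid 13 gives 8 > 0. Violating.
Others bid (5, 5, 13, 13): truth gives 0; bid 13 gives 8 > 0. Violating.
Others bid (5, 5, 5, 21): truth gives 0; no alternative beats it.
Others bid (5, 5, 5, 34): truth gives 0; no alternative beats it.
(Checking all 625 profiles: 8 have a profitable deviation, 617 do not.)

8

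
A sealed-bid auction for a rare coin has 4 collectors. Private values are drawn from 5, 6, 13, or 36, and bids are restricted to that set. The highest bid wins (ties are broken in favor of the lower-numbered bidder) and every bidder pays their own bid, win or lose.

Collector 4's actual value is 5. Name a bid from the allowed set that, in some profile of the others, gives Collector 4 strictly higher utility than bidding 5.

6

Suppose Collector 1 bids 5, Collector 2 bids 5 and Collector 3 bids 5.
Bid 5: loses but pays 5, utility -5.
Bid 6: wins, pays 6, utility 5 - 6 = -1.
So bidding 6 beats truth here (-1 > -5).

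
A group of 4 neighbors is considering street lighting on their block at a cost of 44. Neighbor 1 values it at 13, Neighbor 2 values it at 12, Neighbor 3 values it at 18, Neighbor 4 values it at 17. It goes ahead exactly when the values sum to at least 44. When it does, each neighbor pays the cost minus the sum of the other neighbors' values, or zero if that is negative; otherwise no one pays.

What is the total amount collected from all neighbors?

3

Total value 60 ≥ cost 44, so it is built.
Neighbor 1: others sum to 47; max(0, 44 - 47) = 0.
Neighbor 2: others sum to 48; max(0, 44 - 48) = 0.
Neighbor 3: others sum to 42; max(0, 44 - 42) = 2.
Neighbor 4: others sum to 43; max(0, 44 - 43) = 1.
Total collected = 0 + 0 + 2 + 1 = 3.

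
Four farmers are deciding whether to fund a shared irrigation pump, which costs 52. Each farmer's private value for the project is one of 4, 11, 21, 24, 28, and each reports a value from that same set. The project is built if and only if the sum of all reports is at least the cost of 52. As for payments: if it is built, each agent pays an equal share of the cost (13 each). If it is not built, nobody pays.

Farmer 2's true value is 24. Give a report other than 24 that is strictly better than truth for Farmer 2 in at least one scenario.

Suppose Farmer 1 reports 4, Farmer 3 reports 11 and Farmer 4 reports 11.
Report 24: project not built, utility 0.
Report 28: project built, pays 13, utility 24 - 13 = 11.
So reporting 28 beats truth here (11 > 0).

28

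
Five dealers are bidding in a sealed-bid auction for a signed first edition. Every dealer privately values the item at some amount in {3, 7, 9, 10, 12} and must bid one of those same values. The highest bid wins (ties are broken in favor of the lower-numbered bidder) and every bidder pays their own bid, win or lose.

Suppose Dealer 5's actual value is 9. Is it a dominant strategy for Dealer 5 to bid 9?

No

Consider the case where Dealer 1 bids 3, Dealer 2 bids 3, Dealer 3 bids 3 and Dealer 4 bids 3.
Truthful bid 9: wins, pays 9, utility 9 - 9 = 0.
Bid 7 instead: wins, pays 7, utility 9 - 7 = 2.
Since 2 > 0, bidding 7 is strictly better here, so truthful bidding is not dominant.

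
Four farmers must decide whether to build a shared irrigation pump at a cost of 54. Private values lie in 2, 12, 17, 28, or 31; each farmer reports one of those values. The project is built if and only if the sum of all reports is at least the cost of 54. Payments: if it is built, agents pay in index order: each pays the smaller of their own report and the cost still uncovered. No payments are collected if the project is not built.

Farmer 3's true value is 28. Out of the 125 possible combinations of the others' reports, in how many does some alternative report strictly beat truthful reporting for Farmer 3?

Others report (2, 12, 28): truth gives 0; report 12 gives 16 > 0. Violating.
Others report (2, 12, 31): truth gives 0; report 12 gives 16 > 0. Violating.
Others report (2, 17, 28): truth gives 0; report 12 gives 16 > 0. Violating.
Others report (2, 17, 31): truth gives 0; report 12 gives 16 > 0. Violating.
Others report (2, 2, 2): truth gives 0; no alternative beats it.
Others report (2, 2, 12): truth gives 0; no alternative beats it.
(Checking all 125 profiles: 73 have a profitable deviation, 52 do not.)

73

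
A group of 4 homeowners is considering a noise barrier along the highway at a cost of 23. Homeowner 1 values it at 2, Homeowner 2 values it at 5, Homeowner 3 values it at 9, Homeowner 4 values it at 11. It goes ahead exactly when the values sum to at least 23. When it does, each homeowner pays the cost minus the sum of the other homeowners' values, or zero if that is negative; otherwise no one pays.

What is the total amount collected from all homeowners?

13

Total value 27 ≥ cost 23, so it is built.
Homeowner 1: others sum to 25; max(0, 23 - 25) = 0.
Homeowner 2: others sum to 22; max(0, 23 - 22) = 1.
Homeowner 3: others sum to 18; max(0, 23 - 18) = 5.
Homeowner 4: others sum to 16; max(0, 23 - 16) = 7.
Total collected = 0 + 1 + 5 + 7 = 13.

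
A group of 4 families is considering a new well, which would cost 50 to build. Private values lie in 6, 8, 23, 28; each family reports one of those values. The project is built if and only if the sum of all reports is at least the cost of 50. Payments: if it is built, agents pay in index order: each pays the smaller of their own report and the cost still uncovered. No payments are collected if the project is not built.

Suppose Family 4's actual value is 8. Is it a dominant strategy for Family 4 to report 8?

Yes

Check each profile of the others' reports and compare truth against every alternative report.
Others report (6, 23, 23): truth gives 8, best alternative gives 8.
Others report (6, 23, 28): truth gives 8, best alternative gives 8.
Others report (6, 28, 23): truth gives 8, best alternative gives 8.
Others report (6, 28, 28): truth gives 8, best alternative gives 8.
Others report (8, 23, 23): truth gives 8, best alternative gives 8.
Others report (8, 23, 28): truth gives 8, best alternative gives 8.
(Remaining 58 profiles checked similarly; truth is weakly best in each.)
In every case the truthful report is at least as good as any alternative, so it is a dominant strategy.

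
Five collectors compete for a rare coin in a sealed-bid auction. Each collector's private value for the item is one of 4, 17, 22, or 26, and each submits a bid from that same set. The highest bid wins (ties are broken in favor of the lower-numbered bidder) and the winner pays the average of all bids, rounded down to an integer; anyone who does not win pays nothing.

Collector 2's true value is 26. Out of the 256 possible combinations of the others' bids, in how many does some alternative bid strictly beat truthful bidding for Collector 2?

46

Others bid (4, 4, 4, 4): truth gives 18; bid 17 gives 20 > 18. Violating.
Others bid (4, 4, 4, 17): truth gives 15; bid 17 gives 17 > 15. Violating.
Others bid (4, 4, 4, 22): truth gives 14; bid 22 gives 15 > 14. Violating.
Others bid (4, 4, 17, 4): truth gives 15; bid 17 gives 17 > 15. Violating.
Others bid (4, 4, 4, 26): truth gives 14; no alternative beats it.
Others bid (4, 4, 17, 26): truth gives 11; no alternative beats it.
(Checking all 256 profiles: 46 have a profitable deviation, 210 do not.)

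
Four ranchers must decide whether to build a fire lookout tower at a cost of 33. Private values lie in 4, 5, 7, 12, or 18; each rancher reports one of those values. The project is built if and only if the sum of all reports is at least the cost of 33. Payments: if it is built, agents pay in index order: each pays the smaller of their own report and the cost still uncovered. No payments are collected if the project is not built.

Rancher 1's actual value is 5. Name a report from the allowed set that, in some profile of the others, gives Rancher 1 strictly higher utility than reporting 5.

Suppose Rancher 2 reports 4, Rancher 3 reports 7 and Rancher 4 reports 18.
Report 5: project built, pays 5, utility 5 - 5 = 0.
Report 4: project built, pays 4, utility 5 - 4 = 1.
So reporting 4 beats truth here (1 > 0).

4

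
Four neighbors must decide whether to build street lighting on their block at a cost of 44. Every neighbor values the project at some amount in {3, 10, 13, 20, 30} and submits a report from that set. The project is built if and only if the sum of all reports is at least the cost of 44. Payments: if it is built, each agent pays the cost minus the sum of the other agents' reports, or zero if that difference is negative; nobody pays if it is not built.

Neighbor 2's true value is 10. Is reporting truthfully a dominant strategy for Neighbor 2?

Check each profile of the others' reports and compare truth against every alternative report.
Others report (3, 13, 30): truth gives 10, best alternative gives 10.
Others report (3, 20, 30): truth gives 10, best alternative gives 10.
Others report (3, 30, 13): truth gives 10, best alternative gives 10.
Others report (3, 30, 20): truth gives 10, best alternative gives 10.
Others report (3, 30, 30): truth gives 10, best alternative gives 10.
Others report (10, 10, 30): truth gives 10, best alternative gives 10.
(Remaining 119 profiles checked similarly; truth is weakly best in each.)
In every case the truthful report is at least as good as any alternative, so it is a dominant strategy.

Yes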